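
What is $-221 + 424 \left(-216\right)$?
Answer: $-91805$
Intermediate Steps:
$-221 + 424 \left(-216\right) = -221 - 91584 = -91805$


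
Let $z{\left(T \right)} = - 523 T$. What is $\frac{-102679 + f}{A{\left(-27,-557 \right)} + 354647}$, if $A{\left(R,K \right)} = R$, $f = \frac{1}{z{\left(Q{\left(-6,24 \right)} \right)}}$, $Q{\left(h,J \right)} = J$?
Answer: $- \frac{1288826809}{4451190240} \approx -0.28955$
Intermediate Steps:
$f = - \frac{1}{12552}$ ($f = \frac{1}{\left(-523\right) 24} = \frac{1}{-12552} = - \frac{1}{12552} \approx -7.9669 \cdot 10^{-5}$)
$\frac{-102679 + f}{A{\left(-27,-557 \right)} + 354647} = \frac{-102679 - \frac{1}{12552}}{-27 + 354647} = - \frac{1288826809}{12552 \cdot 354620} = \left(- \frac{1288826809}{12552}\right) \frac{1}{354620} = - \frac{1288826809}{4451190240}$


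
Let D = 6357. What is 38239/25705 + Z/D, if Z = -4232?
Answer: 134301763/163406685 ≈ 0.82189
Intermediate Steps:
38239/25705 + Z/D = 38239/25705 - 4232/6357 = 134301763/163406685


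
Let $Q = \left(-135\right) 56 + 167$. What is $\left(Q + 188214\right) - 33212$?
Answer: $147609$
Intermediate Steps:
$Q = -7393$ ($Q = -7560 + 167 = -7393$)
$\left(Q + 188214\right) - 33212 = \left(-7393 + 188214\right) - 33212 = 180821 - 33212 = 147609$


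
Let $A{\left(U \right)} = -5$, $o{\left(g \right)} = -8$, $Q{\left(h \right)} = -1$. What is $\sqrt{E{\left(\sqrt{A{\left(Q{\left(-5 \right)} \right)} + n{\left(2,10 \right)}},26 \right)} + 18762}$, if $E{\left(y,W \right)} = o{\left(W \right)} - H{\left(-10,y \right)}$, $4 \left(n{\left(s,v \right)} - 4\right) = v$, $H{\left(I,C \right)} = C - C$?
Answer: $\sqrt{18754} \approx 136.95$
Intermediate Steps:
$H{\left(I,C \right)} = 0$
$n{\left(s,v \right)} = 4 + \frac{v}{4}$
$E{\left(y,W \right)} = -8$ ($E{\left(y,W \right)} = -8 - 0 = -8 + 0 = -8$)
$\sqrt{E{\left(\sqrt{A{\left(Q{\left(-5 \right)} \right)} + n{\left(2,10 \right)}},26 \right)} + 18762} = \sqrt{-8 + 18762} = \sqrt{18754}$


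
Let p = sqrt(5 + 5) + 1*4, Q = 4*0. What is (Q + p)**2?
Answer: (4 + sqrt(10))**2 ≈ 51.298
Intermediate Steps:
Q = 0
p = 4 + sqrt(10) (p = sqrt(10) + 4 = 4 + sqrt(10) ≈ 7.1623)
(Q + p)**2 = (0 + (4 + sqrt(10)))**2 = (4 + sqrt(10))**2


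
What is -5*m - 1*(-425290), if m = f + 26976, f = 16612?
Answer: 207350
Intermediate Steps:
m = 43588 (m = 16612 + 26976 = 43588)
-5*m - 1*(-425290) = -5*43588 - 1*(-425290) = -217940 + 425290 = 207350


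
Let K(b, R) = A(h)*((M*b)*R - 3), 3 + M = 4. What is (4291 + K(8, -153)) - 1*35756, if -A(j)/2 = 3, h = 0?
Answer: -24103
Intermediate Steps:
M = 1 (M = -3 + 4 = 1)
A(j) = -6 (A(j) = -2*3 = -6)
K(b, R) = 18 - 6*R*b (K(b, R) = -6*((1*b)*R - 3) = -6*(b*R - 3) = -6*(R*b - 3) = -6*(-3 + R*b) = 18 - 6*R*b)
(4291 + K(8, -153)) - 1*35756 = (4291 + (18 - 6*(-153)*8)) - 1*35756 = (4291 + (18 + 7344)) - 35756 = (4291 + 7362) - 35756 = 11653 - 35756 = -24103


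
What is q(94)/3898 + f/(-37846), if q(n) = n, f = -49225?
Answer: 97718287/73761854 ≈ 1.3248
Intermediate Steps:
q(94)/3898 + f/(-37846) = 94/3898 - 49225/(-37846) = 94*(1/3898) - 49225*(-1/37846) = 47/1949 + 49225/37846 = 97718287/73761854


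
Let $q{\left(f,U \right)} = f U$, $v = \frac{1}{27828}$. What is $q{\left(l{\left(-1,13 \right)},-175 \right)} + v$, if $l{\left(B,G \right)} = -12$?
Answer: $\frac{58438801}{27828} \approx 2100.0$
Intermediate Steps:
$v = \frac{1}{27828} \approx 3.5935 \cdot 10^{-5}$
$q{\left(f,U \right)} = U f$
$q{\left(l{\left(-1,13 \right)},-175 \right)} + v = \left(-175\right) \left(-12\right) + \frac{1}{27828} = 2100 + \frac{1}{27828} = \frac{58438801}{27828}$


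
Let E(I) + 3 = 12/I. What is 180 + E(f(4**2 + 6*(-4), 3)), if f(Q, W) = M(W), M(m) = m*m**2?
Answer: 1597/9 ≈ 177.44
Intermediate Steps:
M(m) = m**3
f(Q, W) = W**3
E(I) = -3 + 12/I
180 + E(f(4**2 + 6*(-4), 3)) = 180 + (-3 + 12/(3**3)) = 180 + (-3 + 12/27) = 180 + (-3 + 12*(1/27)) = 180 + (-3 + 4/9) = 180 - 23/9 = 1597/9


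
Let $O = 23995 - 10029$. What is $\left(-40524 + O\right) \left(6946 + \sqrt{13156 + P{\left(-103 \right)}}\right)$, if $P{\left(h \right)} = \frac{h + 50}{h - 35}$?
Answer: $-184471868 - \frac{13279 \sqrt{250550178}}{69} \approx -1.8752 \cdot 10^{8}$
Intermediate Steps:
$O = 13966$
$P{\left(h \right)} = \frac{50 + h}{-35 + h}$
$\left(-40524 + O\right) \left(6946 + \sqrt{13156 + P{\left(-103 \right)}}\right) = \left(-40524 + 13966\right) \left(6946 + \sqrt{13156 + \frac{50 - 103}{-35 - 103}}\right) = - 26558 \left(6946 + \sqrt{13156 + \frac{1}{-138} \left(-53\right)}\right) = - 26558 \left(6946 + \sqrt{13156 - - \frac{53}{138}}\right) = - 26558 \left(6946 + \sqrt{13156 + \frac{53}{138}}\right) = - 26558 \left(6946 + \sqrt{\frac{1815581}{138}}\right) = - 26558 \left(6946 + \frac{\sqrt{250550178}}{138}\right) = -184471868 - \frac{13279 \sqrt{250550178}}{69}$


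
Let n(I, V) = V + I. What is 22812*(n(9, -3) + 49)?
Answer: 1254660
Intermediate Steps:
n(I, V) = I + V
22812*(n(9, -3) + 49) = 22812*((9 - 3) + 49) = 22812*(6 + 49) = 22812*55 = 1254660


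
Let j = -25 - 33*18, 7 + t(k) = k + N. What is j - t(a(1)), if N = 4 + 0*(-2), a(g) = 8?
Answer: -624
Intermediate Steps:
N = 4 (N = 4 + 0 = 4)
t(k) = -3 + k (t(k) = -7 + (k + 4) = -7 + (4 + k) = -3 + k)
j = -619 (j = -25 - 594 = -619)
j - t(a(1)) = -619 - (-3 + 8) = -619 - 1*5 = -619 - 5 = -624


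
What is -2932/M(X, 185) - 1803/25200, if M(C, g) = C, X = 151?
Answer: -24719551/1268400 ≈ -19.489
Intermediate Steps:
-2932/M(X, 185) - 1803/25200 = -2932/151 - 1803/25200 = -2932*1/151 - 1803*1/25200 = -2932/151 - 601/8400 = -24719551/1268400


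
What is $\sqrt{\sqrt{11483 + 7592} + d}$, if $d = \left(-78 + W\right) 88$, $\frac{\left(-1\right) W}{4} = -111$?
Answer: $\sqrt{32208 + 5 \sqrt{763}} \approx 179.85$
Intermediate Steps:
$W = 444$ ($W = \left(-4\right) \left(-111\right) = 444$)
$d = 32208$ ($d = \left(-78 + 444\right) 88 = 366 \cdot 88 = 32208$)
$\sqrt{\sqrt{11483 + 7592} + d} = \sqrt{\sqrt{11483 + 7592} + 32208} = \sqrt{\sqrt{19075} + 32208} = \sqrt{5 \sqrt{763} + 32208} = \sqrt{32208 + 5 \sqrt{763}}$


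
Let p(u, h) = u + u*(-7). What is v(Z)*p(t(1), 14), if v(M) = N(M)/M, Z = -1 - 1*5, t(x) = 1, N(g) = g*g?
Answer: 36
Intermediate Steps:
N(g) = g²
p(u, h) = -6*u (p(u, h) = u - 7*u = -6*u)
Z = -6 (Z = -1 - 5 = -6)
v(M) = M (v(M) = M²/M = M)
v(Z)*p(t(1), 14) = -(-36) = -6*(-6) = 36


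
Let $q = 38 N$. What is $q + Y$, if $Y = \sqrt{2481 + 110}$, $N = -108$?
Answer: $-4104 + \sqrt{2591} \approx -4053.1$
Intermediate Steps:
$Y = \sqrt{2591} \approx 50.902$
$q = -4104$ ($q = 38 \left(-108\right) = -4104$)
$q + Y = -4104 + \sqrt{2591}$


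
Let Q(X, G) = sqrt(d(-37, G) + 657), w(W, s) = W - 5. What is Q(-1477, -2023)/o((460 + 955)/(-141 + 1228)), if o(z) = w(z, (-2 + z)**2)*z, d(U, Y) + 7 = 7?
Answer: -1181569*sqrt(73)/1896100 ≈ -5.3243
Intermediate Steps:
d(U, Y) = 0 (d(U, Y) = -7 + 7 = 0)
w(W, s) = -5 + W
o(z) = z*(-5 + z) (o(z) = (-5 + z)*z = z*(-5 + z))
Q(X, G) = 3*sqrt(73) (Q(X, G) = sqrt(0 + 657) = sqrt(657) = 3*sqrt(73))
Q(-1477, -2023)/o((460 + 955)/(-141 + 1228)) = (3*sqrt(73))/((((460 + 955)/(-141 + 1228))*(-5 + (460 + 955)/(-141 + 1228)))) = (3*sqrt(73))/(((1415/1087)*(-5 + 1415/1087))) = (3*sqrt(73))/(((1415*(1/1087))*(-5 + 1415*(1/1087)))) = (3*sqrt(73))/((1415*(-5 + 1415/1087)/1087)) = (3*sqrt(73))/(((1415/1087)*(-4020/1087))) = (3*sqrt(73))/(-5688300/1181569) = (3*sqrt(73))*(-1181569/5688300) = -1181569*sqrt(73)/1896100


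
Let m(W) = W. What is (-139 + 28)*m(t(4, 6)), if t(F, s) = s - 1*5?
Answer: -111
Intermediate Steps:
t(F, s) = -5 + s (t(F, s) = s - 5 = -5 + s)
(-139 + 28)*m(t(4, 6)) = (-139 + 28)*(-5 + 6) = -111*1 = -111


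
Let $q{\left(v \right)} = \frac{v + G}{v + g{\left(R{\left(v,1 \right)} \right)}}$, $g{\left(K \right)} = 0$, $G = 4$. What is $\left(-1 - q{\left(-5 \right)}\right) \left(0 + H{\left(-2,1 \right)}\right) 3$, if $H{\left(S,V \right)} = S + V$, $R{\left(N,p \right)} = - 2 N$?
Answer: $\frac{18}{5} \approx 3.6$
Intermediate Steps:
$q{\left(v \right)} = \frac{4 + v}{v}$ ($q{\left(v \right)} = \frac{v + 4}{v + 0} = \frac{4 + v}{v}$)
$\left(-1 - q{\left(-5 \right)}\right) \left(0 + H{\left(-2,1 \right)}\right) 3 = \left(-1 - \frac{4 - 5}{-5}\right) \left(0 + \left(-2 + 1\right)\right) 3 = \left(-1 - \left(- \frac{1}{5}\right) \left(-1\right)\right) \left(0 - 1\right) 3 = \left(-1 - \frac{1}{5}\right) \left(-1\right) 3 = \left(- \frac{6}{5}\right) \left(-1\right) 3 = \frac{6}{5} \cdot 3 = \frac{18}{5}$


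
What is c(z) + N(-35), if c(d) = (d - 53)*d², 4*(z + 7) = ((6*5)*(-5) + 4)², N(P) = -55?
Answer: 149237490941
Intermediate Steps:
z = 5322 (z = -7 + ((6*5)*(-5) + 4)²/4 = -7 + (30*(-5) + 4)²/4 = -7 + (-150 + 4)²/4 = -7 + (¼)*(-146)² = -7 + (¼)*21316 = -7 + 5329 = 5322)
c(d) = d²*(-53 + d) (c(d) = (-53 + d)*d² = d²*(-53 + d))
c(z) + N(-35) = 5322²*(-53 + 5322) - 55 = 28323684*5269 - 55 = 149237490996 - 55 = 149237490941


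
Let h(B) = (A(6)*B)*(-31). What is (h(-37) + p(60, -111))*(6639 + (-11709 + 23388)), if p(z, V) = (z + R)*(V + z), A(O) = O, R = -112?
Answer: 174643812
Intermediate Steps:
p(z, V) = (-112 + z)*(V + z) (p(z, V) = (z - 112)*(V + z) = (-112 + z)*(V + z))
h(B) = -186*B (h(B) = (6*B)*(-31) = -186*B)
(h(-37) + p(60, -111))*(6639 + (-11709 + 23388)) = (-186*(-37) + (60**2 - 112*(-111) - 112*60 - 111*60))*(6639 + (-11709 + 23388)) = (6882 + (3600 + 12432 - 6720 - 6660))*(6639 + 11679) = (6882 + 2652)*18318 = 9534*18318 = 174643812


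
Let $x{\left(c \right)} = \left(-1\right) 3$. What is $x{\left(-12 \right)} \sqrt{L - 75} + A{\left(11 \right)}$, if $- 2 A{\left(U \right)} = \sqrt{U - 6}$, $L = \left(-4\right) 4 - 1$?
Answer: $- \frac{\sqrt{5}}{2} - 6 i \sqrt{23} \approx -1.118 - 28.775 i$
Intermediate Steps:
$x{\left(c \right)} = -3$
$L = -17$ ($L = -16 - 1 = -17$)
$A{\left(U \right)} = - \frac{\sqrt{-6 + U}}{2}$ ($A{\left(U \right)} = - \frac{\sqrt{U - 6}}{2} = - \frac{\sqrt{-6 + U}}{2}$)
$x{\left(-12 \right)} \sqrt{L - 75} + A{\left(11 \right)} = - 3 \sqrt{-17 - 75} - \frac{\sqrt{-6 + 11}}{2} = - 3 \sqrt{-92} - \frac{\sqrt{5}}{2} = - 3 \cdot 2 i \sqrt{23} - \frac{\sqrt{5}}{2} = - 6 i \sqrt{23} - \frac{\sqrt{5}}{2} = - \frac{\sqrt{5}}{2} - 6 i \sqrt{23}$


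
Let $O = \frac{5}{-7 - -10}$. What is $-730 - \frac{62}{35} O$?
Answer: $- \frac{15392}{21} \approx -732.95$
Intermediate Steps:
$O = \frac{5}{3}$ ($O = \frac{5}{-7 + 10} = \frac{5}{3} \approx 1.6667$)
$-730 - \frac{62}{35} O = -730 - \frac{62}{35} \cdot \frac{5}{3} = -730 - \frac{62}{21} = - \frac{15392}{21}$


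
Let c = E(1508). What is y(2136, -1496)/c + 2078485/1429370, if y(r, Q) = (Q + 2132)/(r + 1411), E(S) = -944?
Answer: 173965589579/119651419204 ≈ 1.4539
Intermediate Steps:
c = -944
y(r, Q) = (2132 + Q)/(1411 + r)
y(2136, -1496)/c + 2078485/1429370 = ((2132 - 1496)/(1411 + 2136))/(-944) + 2078485/1429370 = (636/3547)*(-1/944) + 2078485*(1/1429370) = ((1/3547)*636)*(-1/944) + 415697/285874 = (636/3547)*(-1/944) + 415697/285874 = -159/837092 + 415697/285874 = 173965589579/119651419204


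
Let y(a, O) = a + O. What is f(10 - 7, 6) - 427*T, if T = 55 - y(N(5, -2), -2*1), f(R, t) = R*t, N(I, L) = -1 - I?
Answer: -26883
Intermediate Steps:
y(a, O) = O + a
T = 63 (T = 55 - (-2*1 + (-1 - 1*5)) = 55 - (-2 + (-1 - 5)) = 55 - (-2 - 6) = 55 - 1*(-8) = 55 + 8 = 63)
f(10 - 7, 6) - 427*T = (10 - 7)*6 - 427*63 = 3*6 - 26901 = 18 - 26901 = -26883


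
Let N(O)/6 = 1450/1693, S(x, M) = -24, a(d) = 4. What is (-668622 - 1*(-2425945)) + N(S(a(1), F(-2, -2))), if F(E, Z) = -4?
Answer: 2975156539/1693 ≈ 1.7573e+6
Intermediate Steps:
N(O) = 8700/1693 (N(O) = 6*(1450/1693) = 8700/1693)
(-668622 - 1*(-2425945)) + N(S(a(1), F(-2, -2))) = (-668622 - 1*(-2425945)) + 8700/1693 = (-668622 + 2425945) + 8700/1693 = 1757323 + 8700/1693 = 2975156539/1693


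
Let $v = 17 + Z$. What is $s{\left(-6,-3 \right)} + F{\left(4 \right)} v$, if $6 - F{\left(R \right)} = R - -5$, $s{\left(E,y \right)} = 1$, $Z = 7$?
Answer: $-71$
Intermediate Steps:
$F{\left(R \right)} = 1 - R$ ($F{\left(R \right)} = 6 - \left(R - -5\right) = 6 - \left(R + 5\right) = 6 - \left(5 + R\right) = 1 - R$)
$v = 24$ ($v = 17 + 7 = 24$)
$s{\left(-6,-3 \right)} + F{\left(4 \right)} v = 1 + \left(1 - 4\right) 24 = 1 - 72 = -71$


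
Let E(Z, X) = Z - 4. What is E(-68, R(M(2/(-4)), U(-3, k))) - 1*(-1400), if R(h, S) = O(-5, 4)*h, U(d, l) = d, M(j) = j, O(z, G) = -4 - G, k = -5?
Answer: 1328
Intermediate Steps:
R(h, S) = -8*h (R(h, S) = (-4 - 1*4)*h = (-4 - 4)*h = -8*h)
E(Z, X) = -4 + Z
E(-68, R(M(2/(-4)), U(-3, k))) - 1*(-1400) = (-4 - 68) - 1*(-1400) = -72 + 1400 = 1328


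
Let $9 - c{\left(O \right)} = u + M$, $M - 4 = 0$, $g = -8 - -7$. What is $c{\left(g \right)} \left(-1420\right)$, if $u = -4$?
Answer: $-12780$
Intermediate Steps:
$g = -1$ ($g = -8 + 7 = -1$)
$M = 4$ ($M = 4 + 0 = 4$)
$c{\left(O \right)} = 9$ ($c{\left(O \right)} = 9 - \left(-4 + 4\right) = 9 - 0 = 9 + 0 = 9$)
$c{\left(g \right)} \left(-1420\right) = 9 \left(-1420\right) = -12780$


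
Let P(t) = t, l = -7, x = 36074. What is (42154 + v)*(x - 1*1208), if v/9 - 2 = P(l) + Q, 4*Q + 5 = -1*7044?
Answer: 1830377835/2 ≈ 9.1519e+8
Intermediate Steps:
Q = -7049/4 (Q = -5/4 + (-1*7044)/4 = -5/4 + (¼)*(-7044) = -5/4 - 1761 = -7049/4 ≈ -1762.3)
v = -63621/4 (v = 18 + 9*(-7 - 7049/4) = 18 + 9*(-7077/4) = 18 - 63693/4 = -63621/4 ≈ -15905.)
(42154 + v)*(x - 1*1208) = (42154 - 63621/4)*(36074 - 1*1208) = 104995*(36074 - 1208)/4 = (104995/4)*34866 = 1830377835/2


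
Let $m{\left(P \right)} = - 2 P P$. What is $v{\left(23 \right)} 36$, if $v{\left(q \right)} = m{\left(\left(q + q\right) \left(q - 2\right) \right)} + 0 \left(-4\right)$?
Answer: $-67187232$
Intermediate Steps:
$m{\left(P \right)} = - 2 P^{2}$
$v{\left(q \right)} = - 8 q^{2} \left(-2 + q\right)^{2}$ ($v{\left(q \right)} = - 2 \left(\left(q + q\right) \left(q - 2\right)\right)^{2} + 0 \left(-4\right) = - 2 \left(2 q \left(-2 + q\right)\right)^{2} + 0 = - 2 \cdot 4 q^{2} \left(-2 + q\right)^{2} + 0 = - 8 q^{2} \left(-2 + q\right)^{2} + 0 = - 8 q^{2} \left(-2 + q\right)^{2}$)
$v{\left(23 \right)} 36 = - 8 \cdot 23^{2} \left(-2 + 23\right)^{2} \cdot 36 = \left(-8\right) 529 \cdot 21^{2} \cdot 36 = \left(-8\right) 529 \cdot 441 \cdot 36 = \left(-1866312\right) 36 = -67187232$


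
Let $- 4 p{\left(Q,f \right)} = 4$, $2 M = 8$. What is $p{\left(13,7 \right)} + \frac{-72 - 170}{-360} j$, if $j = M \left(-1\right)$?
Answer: $- \frac{166}{45} \approx -3.6889$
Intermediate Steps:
$M = 4$ ($M = \frac{1}{2} \cdot 8 = 4$)
$p{\left(Q,f \right)} = -1$ ($p{\left(Q,f \right)} = \left(- \frac{1}{4}\right) 4 = -1$)
$j = -4$ ($j = 4 \left(-1\right) = -4$)
$p{\left(13,7 \right)} + \frac{-72 - 170}{-360} j = -1 + \frac{-72 - 170}{-360} \left(-4\right) = -1 + \left(-242\right) \left(- \frac{1}{360}\right) \left(-4\right) = -1 + \frac{121}{180} \left(-4\right) = -1 - \frac{121}{45} = - \frac{166}{45}$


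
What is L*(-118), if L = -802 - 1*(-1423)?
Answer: -73278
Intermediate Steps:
L = 621 (L = -802 + 1423 = 621)
L*(-118) = 621*(-118) = -73278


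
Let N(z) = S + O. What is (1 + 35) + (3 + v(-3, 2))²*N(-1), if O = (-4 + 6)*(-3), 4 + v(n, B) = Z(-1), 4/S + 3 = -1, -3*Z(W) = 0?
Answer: 29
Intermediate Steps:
Z(W) = 0 (Z(W) = -⅓*0 = 0)
S = -1 (S = 4/(-3 - 1) = 4/(-4) = 4*(-¼) = -1)
v(n, B) = -4 (v(n, B) = -4 + 0 = -4)
O = -6 (O = 2*(-3) = -6)
N(z) = -7 (N(z) = -1 - 6 = -7)
(1 + 35) + (3 + v(-3, 2))²*N(-1) = (1 + 35) + (3 - 4)²*(-7) = 36 + (-1)²*(-7) = 36 + 1*(-7) = 36 - 7 = 29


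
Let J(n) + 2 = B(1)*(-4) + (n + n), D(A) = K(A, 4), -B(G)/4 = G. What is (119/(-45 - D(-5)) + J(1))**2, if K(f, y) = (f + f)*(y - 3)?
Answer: 3969/25 ≈ 158.76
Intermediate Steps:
B(G) = -4*G
K(f, y) = 2*f*(-3 + y) (K(f, y) = (2*f)*(-3 + y) = 2*f*(-3 + y))
D(A) = 2*A (D(A) = 2*A*(-3 + 4) = 2*A*1 = 2*A)
J(n) = 14 + 2*n (J(n) = -2 + (-4*1*(-4) + (n + n)) = -2 + (-4*(-4) + 2*n) = -2 + (16 + 2*n) = 14 + 2*n)
(119/(-45 - D(-5)) + J(1))**2 = (119/(-45 - 2*(-5)) + (14 + 2*1))**2 = (119/(-45 - 1*(-10)) + (14 + 2))**2 = (119/(-45 + 10) + 16)**2 = (119/(-35) + 16)**2 = (119*(-1/35) + 16)**2 = (-17/5 + 16)**2 = (63/5)**2 = 3969/25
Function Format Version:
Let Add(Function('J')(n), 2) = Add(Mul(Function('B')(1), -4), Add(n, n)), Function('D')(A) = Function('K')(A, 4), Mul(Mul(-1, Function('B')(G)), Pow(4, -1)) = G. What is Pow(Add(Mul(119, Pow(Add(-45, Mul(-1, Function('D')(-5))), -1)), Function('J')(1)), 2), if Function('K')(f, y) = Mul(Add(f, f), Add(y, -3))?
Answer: Rational(3969, 25) ≈ 158.76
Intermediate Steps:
Function('B')(G) = Mul(-4, G)
Function('K')(f, y) = Mul(2, f, Add(-3, y)) (Function('K')(f, y) = Mul(Mul(2, f), Add(-3, y)) = Mul(2, f, Add(-3, y)))
Function('D')(A) = Mul(2, A) (Function('D')(A) = Mul(2, A, Add(-3, 4)) = Mul(2, A, 1) = Mul(2, A))
Function('J')(n) = Add(14, Mul(2, n)) (Function('J')(n) = Add(-2, Add(Mul(Mul(-4, 1), -4), Add(n, n))) = Add(-2, Add(Mul(-4, -4), Mul(2, n))) = Add(-2, Add(16, Mul(2, n))) = Add(14, Mul(2, n)))
Pow(Add(Mul(119, Pow(Add(-45, Mul(-1, Function('D')(-5))), -1)), Function('J')(1)), 2) = Pow(Add(Mul(119, Pow(Add(-45, Mul(-1, Mul(2, -5))), -1)), Add(14, Mul(2, 1))), 2) = Pow(Add(Mul(119, Pow(Add(-45, Mul(-1, -10)), -1)), Add(14, 2)), 2) = Pow(Add(Mul(119, Pow(Add(-45, 10), -1)), 16), 2) = Pow(Add(Mul(119, Pow(-35, -1)), 16), 2) = Pow(Add(Mul(119, Rational(-1, 35)), 16), 2) = Pow(Add(Rational(-17, 5), 16), 2) = Pow(Rational(63, 5), 2) = Rational(3969, 25)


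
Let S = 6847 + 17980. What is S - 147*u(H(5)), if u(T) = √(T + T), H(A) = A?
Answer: 24827 - 147*√10 ≈ 24362.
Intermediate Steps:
S = 24827
u(T) = √2*√T (u(T) = √(2*T) = √2*√T)
S - 147*u(H(5)) = 24827 - 147*√2*√5 = 24827 - 147*√10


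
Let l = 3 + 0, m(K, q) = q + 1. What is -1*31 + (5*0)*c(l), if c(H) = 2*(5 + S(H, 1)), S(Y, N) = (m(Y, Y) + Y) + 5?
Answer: -31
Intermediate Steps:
m(K, q) = 1 + q
S(Y, N) = 6 + 2*Y (S(Y, N) = ((1 + Y) + Y) + 5 = (1 + 2*Y) + 5 = 6 + 2*Y)
l = 3
c(H) = 22 + 4*H (c(H) = 2*(5 + (6 + 2*H)) = 2*(11 + 2*H) = 22 + 4*H)
-1*31 + (5*0)*c(l) = -1*31 + (5*0)*(22 + 4*3) = -31 + 0*(22 + 12) = -31 + 0*34 = -31 + 0 = -31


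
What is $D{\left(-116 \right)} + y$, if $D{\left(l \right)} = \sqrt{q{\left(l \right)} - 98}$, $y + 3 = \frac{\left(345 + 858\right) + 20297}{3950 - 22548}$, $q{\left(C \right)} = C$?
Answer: $- \frac{38647}{9299} + i \sqrt{214} \approx -4.156 + 14.629 i$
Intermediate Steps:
$y = - \frac{38647}{9299}$ ($y = -3 + \frac{\left(345 + 858\right) + 20297}{3950 - 22548} = -3 + \frac{1203 + 20297}{-18598} = -3 + 21500 \left(- \frac{1}{18598}\right) = -3 - \frac{10750}{9299} = - \frac{38647}{9299} \approx -4.156$)
$D{\left(l \right)} = \sqrt{-98 + l}$ ($D{\left(l \right)} = \sqrt{l - 98} = \sqrt{-98 + l}$)
$D{\left(-116 \right)} + y = \sqrt{-98 - 116} - \frac{38647}{9299} = \sqrt{-214} - \frac{38647}{9299} = i \sqrt{214} - \frac{38647}{9299} = - \frac{38647}{9299} + i \sqrt{214}$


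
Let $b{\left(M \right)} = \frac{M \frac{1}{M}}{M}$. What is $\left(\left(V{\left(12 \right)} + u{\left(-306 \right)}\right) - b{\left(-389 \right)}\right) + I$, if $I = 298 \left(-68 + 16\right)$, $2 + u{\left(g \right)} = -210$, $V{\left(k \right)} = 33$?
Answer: $- \frac{6097574}{389} \approx -15675.0$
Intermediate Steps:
$u{\left(g \right)} = -212$ ($u{\left(g \right)} = -2 - 210 = -212$)
$I = -15496$ ($I = 298 \left(-52\right) = -15496$)
$b{\left(M \right)} = \frac{1}{M}$ ($b{\left(M \right)} = 1 \frac{1}{M} = \frac{1}{M}$)
$\left(\left(V{\left(12 \right)} + u{\left(-306 \right)}\right) - b{\left(-389 \right)}\right) + I = \left(\left(33 - 212\right) - \frac{1}{-389}\right) - 15496 = \left(-179 - - \frac{1}{389}\right) - 15496 = \left(-179 + \frac{1}{389}\right) - 15496 = - \frac{69630}{389} - 15496 = - \frac{6097574}{389}$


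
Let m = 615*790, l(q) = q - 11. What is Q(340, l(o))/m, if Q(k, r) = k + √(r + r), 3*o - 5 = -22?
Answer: 34/48585 + I*√3/145755 ≈ 0.0006998 + 1.1883e-5*I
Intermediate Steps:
o = -17/3 (o = 5/3 + (⅓)*(-22) = 5/3 - 22/3 = -17/3 ≈ -5.6667)
l(q) = -11 + q
m = 485850
Q(k, r) = k + √2*√r (Q(k, r) = k + √(2*r) = k + √2*√r)
Q(340, l(o))/m = (340 + √2*√(-11 - 17/3))/485850 = (340 + √2*√(-50/3))*(1/485850) = (340 + √2*(5*I*√6/3))*(1/485850) = (340 + 10*I*√3/3)*(1/485850) = 34/48585 + I*√3/145755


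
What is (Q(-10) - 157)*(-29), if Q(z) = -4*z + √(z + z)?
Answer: 3393 - 58*I*√5 ≈ 3393.0 - 129.69*I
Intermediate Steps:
Q(z) = -4*z + √2*√z (Q(z) = -4*z + √(2*z) = -4*z + √2*√z)
(Q(-10) - 157)*(-29) = ((-4*(-10) + √2*√(-10)) - 157)*(-29) = ((40 + √2*(I*√10)) - 157)*(-29) = ((40 + 2*I*√5) - 157)*(-29) = (-117 + 2*I*√5)*(-29) = 3393 - 58*I*√5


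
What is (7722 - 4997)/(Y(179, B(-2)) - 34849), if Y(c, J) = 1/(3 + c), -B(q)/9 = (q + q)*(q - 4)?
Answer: -495950/6342517 ≈ -0.078194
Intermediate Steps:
B(q) = -18*q*(-4 + q) (B(q) = -9*(q + q)*(q - 4) = -9*2*q*(-4 + q) = -18*q*(-4 + q))
(7722 - 4997)/(Y(179, B(-2)) - 34849) = (7722 - 4997)/(1/(3 + 179) - 34849) = 2725/(1/182 - 34849) = 2725/(-6342517/182) = 2725*(-182/6342517) = -495950/6342517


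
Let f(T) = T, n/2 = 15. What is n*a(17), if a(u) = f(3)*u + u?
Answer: 2040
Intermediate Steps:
n = 30 (n = 2*15 = 30)
a(u) = 4*u (a(u) = 3*u + u = 4*u)
n*a(17) = 30*(4*17) = 30*68 = 2040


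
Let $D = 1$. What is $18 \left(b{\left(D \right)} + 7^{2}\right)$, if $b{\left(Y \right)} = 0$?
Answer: $882$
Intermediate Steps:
$18 \left(b{\left(D \right)} + 7^{2}\right) = 18 \left(0 + 7^{2}\right) = 18 \left(0 + 49\right) = 18 \cdot 49 = 882$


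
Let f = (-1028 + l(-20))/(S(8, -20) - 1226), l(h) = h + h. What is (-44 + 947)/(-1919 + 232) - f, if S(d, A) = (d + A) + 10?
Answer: -103950/73987 ≈ -1.4050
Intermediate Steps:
l(h) = 2*h
S(d, A) = 10 + A + d (S(d, A) = (A + d) + 10 = 10 + A + d)
f = 267/307 (f = (-1028 + 2*(-20))/((10 - 20 + 8) - 1226) = (-1028 - 40)/(-2 - 1226) = -1068/(-1228) = -1068*(-1/1228) = 267/307 ≈ 0.86971)
(-44 + 947)/(-1919 + 232) - f = (-44 + 947)/(-1919 + 232) - 1*267/307 = 903/(-1687) - 267/307 = 903*(-1/1687) - 267/307 = -129/241 - 267/307 = -103950/73987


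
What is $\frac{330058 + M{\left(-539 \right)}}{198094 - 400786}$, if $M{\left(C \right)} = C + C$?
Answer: $- \frac{27415}{16891} \approx -1.6231$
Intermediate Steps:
$M{\left(C \right)} = 2 C$
$\frac{330058 + M{\left(-539 \right)}}{198094 - 400786} = \frac{330058 + 2 \left(-539\right)}{198094 - 400786} = \frac{330058 - 1078}{-202692} = 328980 \left(- \frac{1}{202692}\right) = - \frac{27415}{16891}$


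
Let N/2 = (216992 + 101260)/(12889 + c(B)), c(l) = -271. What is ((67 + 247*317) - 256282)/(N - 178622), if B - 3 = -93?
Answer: 187078674/187767991 ≈ 0.99633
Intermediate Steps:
B = -90 (B = 3 - 93 = -90)
N = 106084/2103 (N = 2*((216992 + 101260)/(12889 - 271)) = 2*(318252/12618) = 2*(318252*(1/12618)) = 2*(53042/2103) = 106084/2103 ≈ 50.444)
((67 + 247*317) - 256282)/(N - 178622) = ((67 + 247*317) - 256282)/(106084/2103 - 178622) = ((67 + 78299) - 256282)/(-375535982/2103) = (78366 - 256282)*(-2103/375535982) = -177916*(-2103/375535982) = 187078674/187767991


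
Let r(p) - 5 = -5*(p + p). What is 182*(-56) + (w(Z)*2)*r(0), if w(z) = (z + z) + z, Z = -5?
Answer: -10342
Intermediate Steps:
w(z) = 3*z (w(z) = 2*z + z = 3*z)
r(p) = 5 - 10*p (r(p) = 5 - 5*(p + p) = 5 - 10*p)
182*(-56) + (w(Z)*2)*r(0) = 182*(-56) + ((3*(-5))*2)*(5 - 10*0) = -10192 + (-15*2)*(5 + 0) = -10192 - 30*5 = -10192 - 150 = -10342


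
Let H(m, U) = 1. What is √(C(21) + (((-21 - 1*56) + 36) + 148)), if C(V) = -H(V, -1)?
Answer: √106 ≈ 10.296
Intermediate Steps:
C(V) = -1 (C(V) = -1*1 = -1)
√(C(21) + (((-21 - 1*56) + 36) + 148)) = √(-1 + (((-21 - 1*56) + 36) + 148)) = √(-1 + (((-21 - 56) + 36) + 148)) = √(-1 + ((-77 + 36) + 148)) = √(-1 + (-41 + 148)) = √(-1 + 107) = √106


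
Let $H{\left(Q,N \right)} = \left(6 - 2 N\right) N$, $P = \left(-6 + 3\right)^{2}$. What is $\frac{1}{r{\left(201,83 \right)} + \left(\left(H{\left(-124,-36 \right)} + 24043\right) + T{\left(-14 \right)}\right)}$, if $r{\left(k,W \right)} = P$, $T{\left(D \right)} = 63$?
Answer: $\frac{1}{21307} \approx 4.6933 \cdot 10^{-5}$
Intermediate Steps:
$P = 9$ ($P = \left(-3\right)^{2} = 9$)
$r{\left(k,W \right)} = 9$
$H{\left(Q,N \right)} = N \left(6 - 2 N\right)$
$\frac{1}{r{\left(201,83 \right)} + \left(\left(H{\left(-124,-36 \right)} + 24043\right) + T{\left(-14 \right)}\right)} = \frac{1}{9 + \left(\left(2 \left(-36\right) \left(3 - -36\right) + 24043\right) + 63\right)} = \frac{1}{9 + \left(\left(2 \left(-36\right) \left(3 + 36\right) + 24043\right) + 63\right)} = \frac{1}{9 + \left(\left(2 \left(-36\right) 39 + 24043\right) + 63\right)} = \frac{1}{9 + \left(\left(-2808 + 24043\right) + 63\right)} = \frac{1}{9 + \left(21235 + 63\right)} = \frac{1}{9 + 21298} = \frac{1}{21307}$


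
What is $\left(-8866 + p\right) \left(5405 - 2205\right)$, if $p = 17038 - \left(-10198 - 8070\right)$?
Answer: $84608000$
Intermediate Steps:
$p = 35306$ ($p = 17038 - -18268 = 17038 + 18268 = 35306$)
$\left(-8866 + p\right) \left(5405 - 2205\right) = \left(-8866 + 35306\right) \left(5405 - 2205\right) = 26440 \cdot 3200 = 84608000$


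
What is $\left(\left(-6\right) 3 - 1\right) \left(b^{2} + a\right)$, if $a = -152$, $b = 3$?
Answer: $2717$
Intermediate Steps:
$\left(\left(-6\right) 3 - 1\right) \left(b^{2} + a\right) = \left(\left(-6\right) 3 - 1\right) \left(3^{2} - 152\right) = \left(-18 - 1\right) \left(9 - 152\right) = \left(-19\right) \left(-143\right) = 2717$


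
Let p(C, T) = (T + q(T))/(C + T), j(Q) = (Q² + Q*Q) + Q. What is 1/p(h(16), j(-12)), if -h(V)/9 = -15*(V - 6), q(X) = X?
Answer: 271/92 ≈ 2.9457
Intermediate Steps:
j(Q) = Q + 2*Q² (j(Q) = (Q² + Q²) + Q = 2*Q² + Q = Q + 2*Q²)
h(V) = -810 + 135*V (h(V) = -(-135)*(V - 6) = -(-135)*(-6 + V) = -9*(90 - 15*V) = -810 + 135*V)
p(C, T) = 2*T/(C + T) (p(C, T) = (T + T)/(C + T) = (2*T)/(C + T) = 2*T/(C + T))
1/p(h(16), j(-12)) = 1/(2*(-12*(1 + 2*(-12)))/((-810 + 135*16) - 12*(1 + 2*(-12)))) = 1/(2*(-12*(1 - 24))/((-810 + 2160) - 12*(1 - 24))) = 1/(2*(-12*(-23))/(1350 - 12*(-23))) = 1/(2*276/(1350 + 276)) = 1/(2*276/1626) = 1/(2*276*(1/1626)) = 1/(92/271) = 271/92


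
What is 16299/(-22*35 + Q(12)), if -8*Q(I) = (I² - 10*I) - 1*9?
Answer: -130392/6175 ≈ -21.116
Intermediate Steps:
Q(I) = 9/8 - I²/8 + 5*I/4 (Q(I) = -((I² - 10*I) - 1*9)/8 = -((I² - 10*I) - 9)/8 = -(-9 + I² - 10*I)/8 = 9/8 - I²/8 + 5*I/4)
16299/(-22*35 + Q(12)) = 16299/(-22*35 + (9/8 - ⅛*12² + (5/4)*12)) = 16299/(-770 + (9/8 - ⅛*144 + 15)) = 16299/(-770 + (9/8 - 18 + 15)) = 16299/(-770 - 15/8) = 16299/(-6175/8) = 16299*(-8/6175) = -130392/6175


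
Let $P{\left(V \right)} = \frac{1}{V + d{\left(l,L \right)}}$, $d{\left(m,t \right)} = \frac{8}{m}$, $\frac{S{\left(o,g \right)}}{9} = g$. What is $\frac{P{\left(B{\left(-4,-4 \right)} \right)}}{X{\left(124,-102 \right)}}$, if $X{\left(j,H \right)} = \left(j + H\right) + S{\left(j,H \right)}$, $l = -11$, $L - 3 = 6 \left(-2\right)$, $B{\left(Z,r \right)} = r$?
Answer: $\frac{11}{46592} \approx 0.00023609$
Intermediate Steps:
$S{\left(o,g \right)} = 9 g$
$L = -9$ ($L = 3 + 6 \left(-2\right) = 3 - 12 = -9$)
$X{\left(j,H \right)} = j + 10 H$ ($X{\left(j,H \right)} = \left(j + H\right) + 9 H = \left(H + j\right) + 9 H = j + 10 H$)
$P{\left(V \right)} = \frac{1}{- \frac{8}{11} + V}$ ($P{\left(V \right)} = \frac{1}{V + \frac{8}{-11}} = \frac{1}{V + 8 \left(- \frac{1}{11}\right)} = \frac{1}{V - \frac{8}{11}} = \frac{1}{- \frac{8}{11} + V}$)
$\frac{P{\left(B{\left(-4,-4 \right)} \right)}}{X{\left(124,-102 \right)}} = \frac{11 \frac{1}{-8 + 11 \left(-4\right)}}{124 + 10 \left(-102\right)} = \frac{11 \frac{1}{-8 - 44}}{124 - 1020} = \frac{11 \frac{1}{-52}}{-896} = 11 \left(- \frac{1}{52}\right) \left(- \frac{1}{896}\right) = \left(- \frac{11}{52}\right) \left(- \frac{1}{896}\right) = \frac{11}{46592}$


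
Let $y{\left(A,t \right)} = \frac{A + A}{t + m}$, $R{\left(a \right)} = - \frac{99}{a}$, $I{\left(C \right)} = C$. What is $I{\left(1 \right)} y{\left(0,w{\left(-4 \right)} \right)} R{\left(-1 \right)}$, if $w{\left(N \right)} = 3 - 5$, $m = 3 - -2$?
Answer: $0$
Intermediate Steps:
$m = 5$ ($m = 3 + 2 = 5$)
$w{\left(N \right)} = -2$ ($w{\left(N \right)} = 3 - 5 = -2$)
$y{\left(A,t \right)} = \frac{2 A}{5 + t}$ ($y{\left(A,t \right)} = \frac{A + A}{t + 5} = \frac{2 A}{5 + t}$)
$I{\left(1 \right)} y{\left(0,w{\left(-4 \right)} \right)} R{\left(-1 \right)} = 1 \cdot 2 \cdot 0 \frac{1}{5 - 2} \left(- \frac{99}{-1}\right) = 1 \cdot 2 \cdot 0 \cdot \frac{1}{3} \left(\left(-99\right) \left(-1\right)\right) = 1 \cdot 2 \cdot 0 \cdot \frac{1}{3} \cdot 99 = 1 \cdot 0 \cdot 99 = 1 \cdot 0 = 0$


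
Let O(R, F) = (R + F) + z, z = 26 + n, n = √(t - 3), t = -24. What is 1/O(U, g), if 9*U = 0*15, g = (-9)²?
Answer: 107/11476 - 3*I*√3/11476 ≈ 0.0093238 - 0.00045278*I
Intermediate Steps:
g = 81
n = 3*I*√3 (n = √(-24 - 3) = √(-27) = 3*I*√3 ≈ 5.1962*I)
z = 26 + 3*I*√3 ≈ 26.0 + 5.1962*I
U = 0 (U = (0*15)/9 = (⅑)*0 = 0)
O(R, F) = 26 + F + R + 3*I*√3 (O(R, F) = (R + F) + (26 + 3*I*√3) = (F + R) + (26 + 3*I*√3) = 26 + F + R + 3*I*√3)
1/O(U, g) = 1/(26 + 81 + 0 + 3*I*√3) = 1/(107 + 3*I*√3)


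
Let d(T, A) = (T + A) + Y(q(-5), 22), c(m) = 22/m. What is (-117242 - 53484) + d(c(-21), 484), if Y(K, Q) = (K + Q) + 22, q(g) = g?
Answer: -3574285/21 ≈ -1.7020e+5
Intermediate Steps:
Y(K, Q) = 22 + K + Q
d(T, A) = 39 + A + T (d(T, A) = (T + A) + (22 - 5 + 22) = (A + T) + 39 = 39 + A + T)
(-117242 - 53484) + d(c(-21), 484) = (-117242 - 53484) + (39 + 484 + 22/(-21)) = -170726 + (39 + 484 + 22*(-1/21)) = -170726 + (39 + 484 - 22/21) = -170726 + 10961/21 = -3574285/21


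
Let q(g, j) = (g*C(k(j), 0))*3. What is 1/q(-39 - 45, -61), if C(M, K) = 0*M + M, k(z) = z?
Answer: 1/15372 ≈ 6.5053e-5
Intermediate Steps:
C(M, K) = M (C(M, K) = 0 + M = M)
q(g, j) = 3*g*j (q(g, j) = (g*j)*3 = 3*g*j)
1/q(-39 - 45, -61) = 1/(3*(-39 - 45)*(-61)) = 1/(3*(-84)*(-61)) = 1/15372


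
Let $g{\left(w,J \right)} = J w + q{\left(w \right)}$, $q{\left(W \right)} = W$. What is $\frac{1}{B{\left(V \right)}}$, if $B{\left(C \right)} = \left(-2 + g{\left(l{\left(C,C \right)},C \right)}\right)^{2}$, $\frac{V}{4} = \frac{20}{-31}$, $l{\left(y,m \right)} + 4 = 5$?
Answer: $\frac{961}{12321} \approx 0.077997$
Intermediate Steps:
$l{\left(y,m \right)} = 1$ ($l{\left(y,m \right)} = -4 + 5 = 1$)
$V = - \frac{80}{31}$ ($V = 4 \frac{20}{-31} = 4 \cdot 20 \left(- \frac{1}{31}\right) = 4 \left(- \frac{20}{31}\right) = - \frac{80}{31} \approx -2.5806$)
$g{\left(w,J \right)} = w + J w$ ($g{\left(w,J \right)} = J w + w = w + J w$)
$B{\left(C \right)} = \left(-1 + C\right)^{2}$ ($B{\left(C \right)} = \left(-2 + 1 \left(1 + C\right)\right)^{2} = \left(-2 + \left(1 + C\right)\right)^{2} = \left(-1 + C\right)^{2}$)
$\frac{1}{B{\left(V \right)}} = \frac{1}{\left(-1 - \frac{80}{31}\right)^{2}} = \frac{1}{\left(- \frac{111}{31}\right)^{2}} = \frac{1}{\frac{12321}{961}} = \frac{961}{12321}$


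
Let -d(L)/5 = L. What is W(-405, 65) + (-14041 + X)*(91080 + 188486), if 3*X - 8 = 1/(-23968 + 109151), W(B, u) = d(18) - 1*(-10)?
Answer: -47758953597944/12169 ≈ -3.9246e+9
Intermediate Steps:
d(L) = -5*L
W(B, u) = -80 (W(B, u) = -5*18 - 1*(-10) = -90 + 10 = -80)
X = 227155/85183 (X = 8/3 + 1/(3*(-23968 + 109151)) = 8/3 + (⅓)/85183 = 8/3 + (⅓)*(1/85183) = 8/3 + 1/255549 = 227155/85183 ≈ 2.6667)
W(-405, 65) + (-14041 + X)*(91080 + 188486) = -80 + (-14041 + 227155/85183)*(91080 + 188486) = -80 - 1195827348/85183*279566 = -80 - 47758952624424/12169 = -47758953597944/12169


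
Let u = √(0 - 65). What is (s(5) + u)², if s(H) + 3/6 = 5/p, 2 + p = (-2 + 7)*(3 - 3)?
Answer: (3 - I*√65)² ≈ -56.0 - 48.374*I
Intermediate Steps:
p = -2 (p = -2 + (-2 + 7)*(3 - 3) = -2 + 5*0 = -2 + 0 = -2)
u = I*√65 (u = √(-65) = I*√65 ≈ 8.0623*I)
s(H) = -3 (s(H) = -½ + 5/(-2) = -½ + 5*(-½) = -½ - 5/2 = -3)
(s(5) + u)² = (-3 + I*√65)²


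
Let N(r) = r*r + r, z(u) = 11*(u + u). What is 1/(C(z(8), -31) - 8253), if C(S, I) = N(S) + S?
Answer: 1/23075 ≈ 4.3337e-5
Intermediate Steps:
z(u) = 22*u (z(u) = 11*(2*u) = 22*u)
N(r) = r + r² (N(r) = r² + r = r + r²)
C(S, I) = S + S*(1 + S) (C(S, I) = S*(1 + S) + S = S + S*(1 + S))
1/(C(z(8), -31) - 8253) = 1/((22*8)*(2 + 22*8) - 8253) = 1/(176*(2 + 176) - 8253) = 1/(176*178 - 8253) = 1/(31328 - 8253) = 1/23075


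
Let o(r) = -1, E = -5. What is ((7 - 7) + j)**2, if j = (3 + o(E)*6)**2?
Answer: 81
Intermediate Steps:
j = 9 (j = (3 - 1*6)**2 = (3 - 6)**2 = (-3)**2 = 9)
((7 - 7) + j)**2 = ((7 - 7) + 9)**2 = (0 + 9)**2 = 9**2 = 81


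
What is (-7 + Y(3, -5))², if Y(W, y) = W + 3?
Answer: 1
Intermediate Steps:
Y(W, y) = 3 + W
(-7 + Y(3, -5))² = (-7 + (3 + 3))² = (-7 + 6)² = (-1)² = 1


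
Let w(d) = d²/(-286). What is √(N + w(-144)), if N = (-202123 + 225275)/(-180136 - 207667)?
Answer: 4*I*√488334514085/328141 ≈ 8.5184*I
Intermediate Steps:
w(d) = -d²/286 (w(d) = d²*(-1/286) = -d²/286)
N = -23152/387803 (N = 23152/(-387803) = 23152*(-1/387803) = -23152/387803 ≈ -0.059700)
√(N + w(-144)) = √(-23152/387803 - 1/286*(-144)²) = √(-23152/387803 - 1/286*20736) = √(-23152/387803 - 10368/143) = √(-23810960/328141) = 4*I*√488334514085/328141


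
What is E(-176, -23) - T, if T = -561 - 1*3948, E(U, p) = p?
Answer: 4486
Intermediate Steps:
T = -4509 (T = -561 - 3948 = -4509)
E(-176, -23) - T = -23 - 1*(-4509) = -23 + 4509 = 4486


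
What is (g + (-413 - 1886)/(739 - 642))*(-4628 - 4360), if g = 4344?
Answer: -3766592172/97 ≈ -3.8831e+7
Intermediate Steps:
(g + (-413 - 1886)/(739 - 642))*(-4628 - 4360) = (4344 + (-413 - 1886)/(739 - 642))*(-4628 - 4360) = (4344 - 2299/97)*(-8988) = (419069/97)*(-8988) = -3766592172/97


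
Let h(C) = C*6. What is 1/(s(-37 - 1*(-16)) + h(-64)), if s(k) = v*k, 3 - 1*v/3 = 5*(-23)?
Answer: -1/7818 ≈ -0.00012791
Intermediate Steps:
h(C) = 6*C
v = 354 (v = 9 - 15*(-23) = 9 - 3*(-115) = 9 + 345 = 354)
s(k) = 354*k
1/(s(-37 - 1*(-16)) + h(-64)) = 1/(354*(-37 - 1*(-16)) + 6*(-64)) = 1/(354*(-37 + 16) - 384) = 1/(354*(-21) - 384) = 1/(-7434 - 384) = 1/(-7818) = -1/7818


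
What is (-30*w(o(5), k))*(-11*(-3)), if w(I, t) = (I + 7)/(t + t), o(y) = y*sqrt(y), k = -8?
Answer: 3465/8 + 2475*sqrt(5)/8 ≈ 1124.9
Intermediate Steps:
o(y) = y**(3/2)
w(I, t) = (7 + I)/(2*t) (w(I, t) = (7 + I)/((2*t)) = (7 + I)*(1/(2*t)) = (7 + I)/(2*t))
(-30*w(o(5), k))*(-11*(-3)) = (-15*(7 + 5**(3/2))/(-8))*(-11*(-3)) = -15*(-1)*(7 + 5*sqrt(5))/8*33 = -30*(-7/16 - 5*sqrt(5)/16)*33 = (105/8 + 75*sqrt(5)/8)*33 = 3465/8 + 2475*sqrt(5)/8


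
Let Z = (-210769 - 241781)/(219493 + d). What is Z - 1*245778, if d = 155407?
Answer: -1842852495/7498 ≈ -2.4578e+5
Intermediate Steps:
Z = -9051/7498 (Z = (-210769 - 241781)/(219493 + 155407) = -452550/374900 = -452550*1/374900 = -9051/7498 ≈ -1.2071)
Z - 1*245778 = -9051/7498 - 1*245778 = -9051/7498 - 245778 = -1842852495/7498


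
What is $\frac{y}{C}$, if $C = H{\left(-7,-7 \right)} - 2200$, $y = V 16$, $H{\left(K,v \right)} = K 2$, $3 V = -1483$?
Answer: $\frac{11864}{3321} \approx 3.5724$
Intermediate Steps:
$V = - \frac{1483}{3}$ ($V = \frac{1}{3} \left(-1483\right) = - \frac{1483}{3} \approx -494.33$)
$H{\left(K,v \right)} = 2 K$
$y = - \frac{23728}{3}$ ($y = \left(- \frac{1483}{3}\right) 16 = - \frac{23728}{3} \approx -7909.3$)
$C = -2214$ ($C = 2 \left(-7\right) - 2200 = -14 - 2200 = -2214$)
$\frac{y}{C} = - \frac{23728}{3 \left(-2214\right)} = \left(- \frac{23728}{3}\right) \left(- \frac{1}{2214}\right) = \frac{11864}{3321}$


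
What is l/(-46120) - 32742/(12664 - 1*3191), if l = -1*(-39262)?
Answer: -940994983/218447380 ≈ -4.3076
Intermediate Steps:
l = 39262
l/(-46120) - 32742/(12664 - 1*3191) = 39262/(-46120) - 32742/(12664 - 1*3191) = 39262*(-1/46120) - 32742/(12664 - 3191) = -19631/23060 - 32742/9473 = -940994983/218447380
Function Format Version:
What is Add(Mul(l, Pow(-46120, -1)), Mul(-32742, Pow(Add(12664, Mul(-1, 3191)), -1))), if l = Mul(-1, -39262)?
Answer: Rational(-940994983, 218447380) ≈ -4.3076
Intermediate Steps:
l = 39262
Add(Mul(l, Pow(-46120, -1)), Mul(-32742, Pow(Add(12664, Mul(-1, 3191)), -1))) = Add(Mul(39262, Pow(-46120, -1)), Mul(-32742, Pow(Add(12664, Mul(-1, 3191)), -1))) = Add(Mul(39262, Rational(-1, 46120)), Mul(-32742, Pow(Add(12664, -3191), -1))) = Add(Rational(-19631, 23060), Mul(-32742, Pow(9473, -1))) = Add(Rational(-19631, 23060), Mul(-32742, Rational(1, 9473))) = Add(Rational(-19631, 23060), Rational(-32742, 9473)) = Rational(-940994983, 218447380)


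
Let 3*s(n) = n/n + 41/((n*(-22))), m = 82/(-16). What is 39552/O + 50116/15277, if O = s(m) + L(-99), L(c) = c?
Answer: -1648067300/4140067 ≈ -398.08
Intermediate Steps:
m = -41/8 (m = 82*(-1/16) = -41/8 ≈ -5.1250)
s(n) = ⅓ - 41/(66*n) (s(n) = (n/n + 41/((n*(-22))))/3 = (1 + 41/((-22*n)))/3 = (1 + 41*(-1/(22*n)))/3 = (1 - 41/(22*n))/3 = ⅓ - 41/(66*n))
O = -1084/11 (O = (-41 + 22*(-41/8))/(66*(-41/8)) - 99 = (1/66)*(-8/41)*(-41 - 451/4) - 99 = (1/66)*(-8/41)*(-615/4) - 99 = 5/11 - 99 = -1084/11 ≈ -98.545)
39552/O + 50116/15277 = 39552/(-1084/11) + 50116/15277 = 39552*(-11/1084) + 50116*(1/15277) = -108768/271 + 50116/15277 = -1648067300/4140067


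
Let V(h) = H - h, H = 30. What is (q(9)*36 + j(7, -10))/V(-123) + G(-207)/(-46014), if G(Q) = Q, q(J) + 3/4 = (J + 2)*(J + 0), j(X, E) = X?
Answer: 54368429/2346714 ≈ 23.168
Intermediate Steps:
q(J) = -¾ + J*(2 + J) (q(J) = -¾ + (J + 2)*(J + 0) = -¾ + (2 + J)*J = -¾ + J*(2 + J))
V(h) = 30 - h
(q(9)*36 + j(7, -10))/V(-123) + G(-207)/(-46014) = ((-¾ + 9² + 2*9)*36 + 7)/(30 - 1*(-123)) - 207/(-46014) = ((-¾ + 81 + 18)*36 + 7)/(30 + 123) - 207*(-1/46014) = ((393/4)*36 + 7)/153 + 69/15338 = (3537 + 7)*(1/153) + 69/15338 = 3544*(1/153) + 69/15338 = 3544/153 + 69/15338 = 54368429/2346714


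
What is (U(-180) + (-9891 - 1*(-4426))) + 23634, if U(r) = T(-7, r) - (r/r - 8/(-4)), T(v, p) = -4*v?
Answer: 18194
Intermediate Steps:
U(r) = 25 (U(r) = -4*(-7) - (r/r - 8/(-4)) = 28 - (1 - 8*(-¼)) = 28 - (1 + 2) = 28 - 1*3 = 28 - 3 = 25)
(U(-180) + (-9891 - 1*(-4426))) + 23634 = (25 + (-9891 - 1*(-4426))) + 23634 = (25 + (-9891 + 4426)) + 23634 = (25 - 5465) + 23634 = -5440 + 23634 = 18194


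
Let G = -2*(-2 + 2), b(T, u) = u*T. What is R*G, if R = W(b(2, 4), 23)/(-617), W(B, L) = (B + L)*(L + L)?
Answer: 0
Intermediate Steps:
b(T, u) = T*u
W(B, L) = 2*L*(B + L) (W(B, L) = (B + L)*(2*L) = 2*L*(B + L))
R = -1426/617 (R = (2*23*(2*4 + 23))/(-617) = (2*23*(8 + 23))*(-1/617) = (2*23*31)*(-1/617) = 1426*(-1/617) = -1426/617 ≈ -2.3112)
G = 0 (G = -2*0 = 0)
R*G = -1426/617*0 = 0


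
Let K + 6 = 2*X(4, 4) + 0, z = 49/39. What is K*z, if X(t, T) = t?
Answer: 98/39 ≈ 2.5128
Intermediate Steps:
z = 49/39 (z = 49*(1/39) = 49/39 ≈ 1.2564)
K = 2 (K = -6 + (2*4 + 0) = -6 + (8 + 0) = -6 + 8 = 2)
K*z = 2*(49/39) = 98/39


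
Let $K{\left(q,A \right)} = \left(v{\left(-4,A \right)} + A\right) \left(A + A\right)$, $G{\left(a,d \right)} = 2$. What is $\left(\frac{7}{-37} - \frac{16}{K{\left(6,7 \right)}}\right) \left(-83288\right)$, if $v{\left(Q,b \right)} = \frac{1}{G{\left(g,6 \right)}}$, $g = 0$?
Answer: $\frac{110523176}{3885} \approx 28449.0$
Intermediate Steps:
$v{\left(Q,b \right)} = \frac{1}{2}$
$K{\left(q,A \right)} = 2 A \left(\frac{1}{2} + A\right)$ ($K{\left(q,A \right)} = \left(\frac{1}{2} + A\right) \left(A + A\right) = \left(\frac{1}{2} + A\right) 2 A = 2 A \left(\frac{1}{2} + A\right)$)
$\left(\frac{7}{-37} - \frac{16}{K{\left(6,7 \right)}}\right) \left(-83288\right) = \left(\frac{7}{-37} - \frac{16}{7 \left(1 + 2 \cdot 7\right)}\right) \left(-83288\right) = \left(7 \left(- \frac{1}{37}\right) - \frac{16}{7 \left(1 + 14\right)}\right) \left(-83288\right) = \left(- \frac{7}{37} - \frac{16}{7 \cdot 15}\right) \left(-83288\right) = \left(- \frac{7}{37} - \frac{16}{105}\right) \left(-83288\right) = \left(- \frac{1327}{3885}\right) \left(-83288\right) = \frac{110523176}{3885}$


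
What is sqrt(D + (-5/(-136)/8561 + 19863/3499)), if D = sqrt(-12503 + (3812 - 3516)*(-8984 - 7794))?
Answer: sqrt(23553526121363582218 + 12447322995488897712*I*sqrt(553199))/2036935852 ≈ 33.444 + 33.359*I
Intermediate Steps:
D = 3*I*sqrt(553199) (D = sqrt(-12503 + 296*(-16778)) = sqrt(-12503 - 4966288) = sqrt(-4978791) = 3*I*sqrt(553199) ≈ 2231.3*I)
sqrt(D + (-5/(-136)/8561 + 19863/3499)) = sqrt(3*I*sqrt(553199) + (-5/(-136)/8561 + 19863/3499)) = sqrt(3*I*sqrt(553199) + (-5*(-1/136)*(1/8561) + 19863*(1/3499))) = sqrt(3*I*sqrt(553199) + ((5/136)*(1/8561) + 19863/3499)) = sqrt(3*I*sqrt(553199) + (5/1164296 + 19863/3499)) = sqrt(3*I*sqrt(553199) + 23126428943/4073871704) = sqrt(23126428943/4073871704 + 3*I*sqrt(553199))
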